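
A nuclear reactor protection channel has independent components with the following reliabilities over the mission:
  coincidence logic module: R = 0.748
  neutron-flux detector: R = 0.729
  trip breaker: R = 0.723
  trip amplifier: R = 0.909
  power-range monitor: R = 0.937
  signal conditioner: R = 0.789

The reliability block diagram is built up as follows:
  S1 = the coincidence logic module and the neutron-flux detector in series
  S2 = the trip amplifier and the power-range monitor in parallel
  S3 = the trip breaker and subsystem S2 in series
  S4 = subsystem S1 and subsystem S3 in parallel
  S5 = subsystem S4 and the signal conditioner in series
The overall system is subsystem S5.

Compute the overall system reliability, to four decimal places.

0.6881

Series (coincidence logic module and neutron-flux detector): 0.748000 × 0.729000 = 0.545292
Parallel (trip amplifier and power-range monitor): 1 − (1 − 0.909000)(1 − 0.937000) = 0.994267
Series (trip breaker and [0.994267]): 0.723000 × 0.994267 = 0.718855
Parallel ([0.545292] and [0.718855]): 1 − (1 − 0.545292)(1 − 0.718855) = 0.872161
Series ([0.872161] and signal conditioner): 0.872161 × 0.789000 = 0.6881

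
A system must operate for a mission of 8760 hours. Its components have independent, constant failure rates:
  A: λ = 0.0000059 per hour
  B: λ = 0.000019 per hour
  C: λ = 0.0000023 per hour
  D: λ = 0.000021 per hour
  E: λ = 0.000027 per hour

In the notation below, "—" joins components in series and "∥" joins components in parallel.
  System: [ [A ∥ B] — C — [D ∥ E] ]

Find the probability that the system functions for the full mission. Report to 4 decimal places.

0.9381

R(A) = exp(−0.0000059 × 8760) = 0.949629
R(B) = exp(−0.000019 × 8760) = 0.846674
R(C) = exp(−0.0000023 × 8760) = 0.980054
R(D) = exp(−0.000021 × 8760) = 0.831969
R(E) = exp(−0.000027 × 8760) = 0.789370
Parallel (A and B): 1 − (1 − 0.949629)(1 − 0.846674) = 0.992277
Parallel (D and E): 1 − (1 − 0.831969)(1 − 0.789370) = 0.964608
Series ([0.992277], C, and [0.964608]): 0.992277 × 0.980054 × 0.964608 = 0.9381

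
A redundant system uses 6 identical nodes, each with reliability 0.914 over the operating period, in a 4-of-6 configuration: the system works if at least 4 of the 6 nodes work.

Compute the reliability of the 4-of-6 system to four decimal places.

R = Σ_{i=4}^{6} C(6,i) p^i (1−p)^{6−i} with p = 0.914
C(6,4)·0.914^4·0.086^2 = 0.077424
C(6,5)·0.914^5·0.086^1 = 0.329140
C(6,6)·0.914^6·0.086^0 = 0.583012
Sum = 0.9896

0.9896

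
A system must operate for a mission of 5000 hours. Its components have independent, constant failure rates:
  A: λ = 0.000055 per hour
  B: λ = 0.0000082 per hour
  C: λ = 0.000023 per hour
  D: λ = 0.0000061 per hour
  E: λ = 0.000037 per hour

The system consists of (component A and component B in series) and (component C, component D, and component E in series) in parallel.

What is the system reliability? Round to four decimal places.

0.9237

R(A) = exp(−0.000055 × 5000) = 0.759572
R(B) = exp(−0.0000082 × 5000) = 0.959829
R(C) = exp(−0.000023 × 5000) = 0.891366
R(D) = exp(−0.0000061 × 5000) = 0.969960
R(E) = exp(−0.000037 × 5000) = 0.831104
Series (A and B): 0.759572 × 0.959829 = 0.729059
Series (C, D, and E): 0.891366 × 0.969960 × 0.831104 = 0.718564
Parallel ([0.729059] and [0.718564]): 1 − (1 − 0.729059)(1 − 0.718564) = 0.9237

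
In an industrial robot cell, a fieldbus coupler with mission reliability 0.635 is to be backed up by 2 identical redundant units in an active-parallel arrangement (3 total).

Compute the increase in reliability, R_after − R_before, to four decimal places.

0.3164

R_before = 0.635
R_after = 1 − (1 − 0.635)^3 = 0.9514
ΔR = 0.9514 − 0.635 = 0.3164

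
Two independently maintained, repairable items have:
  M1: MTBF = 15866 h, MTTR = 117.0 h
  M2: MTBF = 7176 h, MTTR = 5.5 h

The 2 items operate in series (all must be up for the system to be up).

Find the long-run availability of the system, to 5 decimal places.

A(M1) = MTBF/(MTBF+MTTR) = 15866/(15866+117.0) = 0.992680
A(M2) = MTBF/(MTBF+MTTR) = 7176/(7176+5.5) = 0.999234
Series availability: 0.992680 × 0.999234 = 0.99192

0.99192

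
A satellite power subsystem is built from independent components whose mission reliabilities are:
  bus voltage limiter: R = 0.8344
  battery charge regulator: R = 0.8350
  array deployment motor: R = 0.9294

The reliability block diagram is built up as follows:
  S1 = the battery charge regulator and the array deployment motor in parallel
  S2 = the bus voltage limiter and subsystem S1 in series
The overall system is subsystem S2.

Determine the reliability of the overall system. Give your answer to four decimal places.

Parallel (battery charge regulator and array deployment motor): 1 − (1 − 0.835000)(1 − 0.929400) = 0.988351
Series (bus voltage limiter and [0.988351]): 0.834400 × 0.988351 = 0.8247

0.8247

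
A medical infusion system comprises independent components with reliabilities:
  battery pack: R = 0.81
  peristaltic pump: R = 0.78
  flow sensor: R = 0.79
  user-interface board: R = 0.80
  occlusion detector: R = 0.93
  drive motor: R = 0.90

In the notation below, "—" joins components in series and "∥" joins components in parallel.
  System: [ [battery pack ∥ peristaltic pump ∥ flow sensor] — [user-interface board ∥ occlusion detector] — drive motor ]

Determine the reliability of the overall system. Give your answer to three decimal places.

0.880

Parallel (battery pack, peristaltic pump, and flow sensor): 1 − (1 − 0.81000)(1 − 0.78000)(1 − 0.79000) = 0.99122
Parallel (user-interface board and occlusion detector): 1 − (1 − 0.80000)(1 − 0.93000) = 0.98600
Series ([0.99122], [0.98600], and drive motor): 0.99122 × 0.98600 × 0.90000 = 0.880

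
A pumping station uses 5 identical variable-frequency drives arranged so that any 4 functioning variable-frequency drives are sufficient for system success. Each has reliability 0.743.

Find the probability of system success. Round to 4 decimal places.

R = Σ_{i=4}^{5} C(5,i) p^i (1−p)^{5−i} with p = 0.743
C(5,4)·0.743^4·0.257^1 = 0.391614
C(5,5)·0.743^5·0.257^0 = 0.226435
Sum = 0.6180

0.6180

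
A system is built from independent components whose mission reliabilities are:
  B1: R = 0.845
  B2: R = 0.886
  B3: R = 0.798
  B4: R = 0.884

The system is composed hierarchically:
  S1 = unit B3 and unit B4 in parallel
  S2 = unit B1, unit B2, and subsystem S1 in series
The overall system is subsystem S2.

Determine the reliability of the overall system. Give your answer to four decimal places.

Parallel (B3 and B4): 1 − (1 − 0.798000)(1 − 0.884000) = 0.976568
Series (B1, B2, and [0.976568]): 0.845000 × 0.886000 × 0.976568 = 0.7311

0.7311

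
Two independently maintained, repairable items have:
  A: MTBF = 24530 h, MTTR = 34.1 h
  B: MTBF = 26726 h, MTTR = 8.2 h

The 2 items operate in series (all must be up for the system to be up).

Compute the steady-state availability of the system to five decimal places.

0.99831

A(A) = MTBF/(MTBF+MTTR) = 24530/(24530+34.1) = 0.998612
A(B) = MTBF/(MTBF+MTTR) = 26726/(26726+8.2) = 0.999693
Series availability: 0.998612 × 0.999693 = 0.99831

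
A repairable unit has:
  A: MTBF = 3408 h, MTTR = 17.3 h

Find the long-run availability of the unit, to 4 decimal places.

0.9949

A(A) = MTBF/(MTBF+MTTR) = 3408/(3408+17.3) = 0.9949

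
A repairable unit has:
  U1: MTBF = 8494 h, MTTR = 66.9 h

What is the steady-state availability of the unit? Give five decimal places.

0.99219

A(U1) = MTBF/(MTBF+MTTR) = 8494/(8494+66.9) = 0.99219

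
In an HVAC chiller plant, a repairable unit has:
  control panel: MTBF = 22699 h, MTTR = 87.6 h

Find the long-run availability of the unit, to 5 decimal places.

0.99616

A(control panel) = MTBF/(MTBF+MTTR) = 22699/(22699+87.6) = 0.99616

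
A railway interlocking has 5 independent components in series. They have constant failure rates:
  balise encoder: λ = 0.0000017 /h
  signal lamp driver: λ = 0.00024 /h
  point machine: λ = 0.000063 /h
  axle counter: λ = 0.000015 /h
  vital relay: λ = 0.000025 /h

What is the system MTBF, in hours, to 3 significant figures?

2900

Series of exponential components: λ_sys = Σ λ_i
λ_sys = 0.0000017 + 0.00024 + 0.000063 + 0.000015 + 0.000025 = 3.4470e-04 /h
MTBF = 1 / λ_sys = 2900 h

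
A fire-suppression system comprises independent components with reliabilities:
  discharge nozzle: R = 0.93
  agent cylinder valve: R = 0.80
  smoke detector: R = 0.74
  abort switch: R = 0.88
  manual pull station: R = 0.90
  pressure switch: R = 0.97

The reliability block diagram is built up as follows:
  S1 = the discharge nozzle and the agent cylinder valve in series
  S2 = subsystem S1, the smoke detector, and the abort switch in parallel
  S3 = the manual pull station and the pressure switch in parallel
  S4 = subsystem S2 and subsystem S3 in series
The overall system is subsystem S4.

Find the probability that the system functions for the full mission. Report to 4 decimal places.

0.9890

Series (discharge nozzle and agent cylinder valve): 0.930000 × 0.800000 = 0.744000
Parallel ([0.744000], smoke detector, and abort switch): 1 − (1 − 0.744000)(1 − 0.740000)(1 − 0.880000) = 0.992013
Parallel (manual pull station and pressure switch): 1 − (1 − 0.900000)(1 − 0.970000) = 0.997000
Series ([0.992013] and [0.997000]): 0.992013 × 0.997000 = 0.9890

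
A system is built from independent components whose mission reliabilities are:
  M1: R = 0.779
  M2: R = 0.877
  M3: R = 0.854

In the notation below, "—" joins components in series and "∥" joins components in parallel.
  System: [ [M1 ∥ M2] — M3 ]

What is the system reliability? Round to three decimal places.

Parallel (M1 and M2): 1 − (1 − 0.77900)(1 − 0.87700) = 0.97282
Series ([0.97282] and M3): 0.97282 × 0.85400 = 0.831

0.831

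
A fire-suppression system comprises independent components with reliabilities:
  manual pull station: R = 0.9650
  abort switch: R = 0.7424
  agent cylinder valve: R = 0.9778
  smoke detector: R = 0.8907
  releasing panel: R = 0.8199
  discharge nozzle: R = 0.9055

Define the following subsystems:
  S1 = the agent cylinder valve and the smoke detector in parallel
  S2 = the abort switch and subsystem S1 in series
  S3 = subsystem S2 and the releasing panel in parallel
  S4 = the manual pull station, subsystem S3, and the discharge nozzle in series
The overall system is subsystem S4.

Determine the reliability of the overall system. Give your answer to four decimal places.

0.8330

Parallel (agent cylinder valve and smoke detector): 1 − (1 − 0.977800)(1 − 0.890700) = 0.997574
Series (abort switch and [0.997574]): 0.742400 × 0.997574 = 0.740599
Parallel ([0.740599] and releasing panel): 1 − (1 − 0.740599)(1 − 0.819900) = 0.953282
Series (manual pull station, [0.953282], and discharge nozzle): 0.965000 × 0.953282 × 0.905500 = 0.8330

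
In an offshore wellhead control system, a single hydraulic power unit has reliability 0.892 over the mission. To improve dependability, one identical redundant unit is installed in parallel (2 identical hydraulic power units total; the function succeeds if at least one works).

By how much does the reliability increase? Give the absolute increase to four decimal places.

R_before = 0.892
R_after = 1 − (1 − 0.892)^2 = 0.9883
ΔR = 0.9883 − 0.892 = 0.0963

0.0963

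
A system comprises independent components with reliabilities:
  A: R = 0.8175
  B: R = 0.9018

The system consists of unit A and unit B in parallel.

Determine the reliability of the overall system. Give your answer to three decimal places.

0.982

Parallel (A and B): 1 − (1 − 0.81750)(1 − 0.90180) = 0.982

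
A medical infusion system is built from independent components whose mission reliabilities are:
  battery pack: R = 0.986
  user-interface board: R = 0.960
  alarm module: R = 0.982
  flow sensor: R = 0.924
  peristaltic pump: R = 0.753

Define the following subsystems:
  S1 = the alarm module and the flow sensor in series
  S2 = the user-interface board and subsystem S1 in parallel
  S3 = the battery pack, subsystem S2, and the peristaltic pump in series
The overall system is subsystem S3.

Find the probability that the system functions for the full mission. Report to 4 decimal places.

Series (alarm module and flow sensor): 0.982000 × 0.924000 = 0.907368
Parallel (user-interface board and [0.907368]): 1 − (1 − 0.960000)(1 − 0.907368) = 0.996295
Series (battery pack, [0.996295], and peristaltic pump): 0.986000 × 0.996295 × 0.753000 = 0.7397

0.7397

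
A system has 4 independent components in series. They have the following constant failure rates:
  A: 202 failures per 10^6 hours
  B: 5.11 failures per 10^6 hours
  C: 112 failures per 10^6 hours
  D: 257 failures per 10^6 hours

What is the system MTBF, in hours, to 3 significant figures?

1740

Series of exponential components: λ_sys = Σ λ_i
λ_sys = 0.000202 + 0.00000511 + 0.000112 + 0.000257 = 5.7611e-04 /h
MTBF = 1 / λ_sys = 1740 h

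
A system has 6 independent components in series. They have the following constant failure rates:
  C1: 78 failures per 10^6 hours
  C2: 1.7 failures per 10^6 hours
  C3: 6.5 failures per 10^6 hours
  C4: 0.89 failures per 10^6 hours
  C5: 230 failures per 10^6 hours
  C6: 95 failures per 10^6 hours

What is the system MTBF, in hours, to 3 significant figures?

2430

Series of exponential components: λ_sys = Σ λ_i
λ_sys = 0.000078 + 0.0000017 + 0.0000065 + 0.00000089 + 0.00023 + 0.000095 = 4.1209e-04 /h
MTBF = 1 / λ_sys = 2430 h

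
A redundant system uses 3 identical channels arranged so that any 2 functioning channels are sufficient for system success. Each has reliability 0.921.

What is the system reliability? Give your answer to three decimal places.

R = Σ_{i=2}^{3} C(3,i) p^i (1−p)^{3−i} with p = 0.921
C(3,2)·0.921^2·0.079^1 = 0.20103
C(3,3)·0.921^3·0.079^0 = 0.78123
Sum = 0.982

0.982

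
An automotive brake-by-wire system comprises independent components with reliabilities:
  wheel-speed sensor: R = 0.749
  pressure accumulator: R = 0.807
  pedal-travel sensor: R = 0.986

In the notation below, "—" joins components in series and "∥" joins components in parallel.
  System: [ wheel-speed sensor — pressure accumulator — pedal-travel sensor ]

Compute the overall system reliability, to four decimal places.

0.5960

Series (wheel-speed sensor, pressure accumulator, and pedal-travel sensor): 0.749000 × 0.807000 × 0.986000 = 0.5960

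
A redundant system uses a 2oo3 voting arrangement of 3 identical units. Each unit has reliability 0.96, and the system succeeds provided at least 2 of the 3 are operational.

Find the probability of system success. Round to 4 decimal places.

0.9953

R = Σ_{i=2}^{3} C(3,i) p^i (1−p)^{3−i} with p = 0.96
C(3,2)·0.96^2·0.04^1 = 0.110592
C(3,3)·0.96^3·0.04^0 = 0.884736
Sum = 0.9953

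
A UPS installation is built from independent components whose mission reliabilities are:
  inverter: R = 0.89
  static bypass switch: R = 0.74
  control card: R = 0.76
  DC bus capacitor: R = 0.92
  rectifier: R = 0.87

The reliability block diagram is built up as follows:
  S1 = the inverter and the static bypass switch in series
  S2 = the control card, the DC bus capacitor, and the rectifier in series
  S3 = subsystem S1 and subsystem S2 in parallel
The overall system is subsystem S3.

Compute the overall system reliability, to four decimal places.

Series (inverter and static bypass switch): 0.890000 × 0.740000 = 0.658600
Series (control card, DC bus capacitor, and rectifier): 0.760000 × 0.920000 × 0.870000 = 0.608304
Parallel ([0.658600] and [0.608304]): 1 − (1 − 0.658600)(1 − 0.608304) = 0.8663

0.8663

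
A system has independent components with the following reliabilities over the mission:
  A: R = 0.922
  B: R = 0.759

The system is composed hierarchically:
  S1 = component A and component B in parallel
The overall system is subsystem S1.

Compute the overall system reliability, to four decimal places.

Parallel (A and B): 1 − (1 − 0.922000)(1 − 0.759000) = 0.9812

0.9812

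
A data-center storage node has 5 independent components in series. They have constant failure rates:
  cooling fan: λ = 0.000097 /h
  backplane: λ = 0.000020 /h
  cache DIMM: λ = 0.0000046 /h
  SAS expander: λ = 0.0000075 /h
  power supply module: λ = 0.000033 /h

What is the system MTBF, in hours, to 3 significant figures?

6170

Series of exponential components: λ_sys = Σ λ_i
λ_sys = 0.000097 + 0.000020 + 0.0000046 + 0.0000075 + 0.000033 = 1.6210e-04 /h
MTBF = 1 / λ_sys = 6170 h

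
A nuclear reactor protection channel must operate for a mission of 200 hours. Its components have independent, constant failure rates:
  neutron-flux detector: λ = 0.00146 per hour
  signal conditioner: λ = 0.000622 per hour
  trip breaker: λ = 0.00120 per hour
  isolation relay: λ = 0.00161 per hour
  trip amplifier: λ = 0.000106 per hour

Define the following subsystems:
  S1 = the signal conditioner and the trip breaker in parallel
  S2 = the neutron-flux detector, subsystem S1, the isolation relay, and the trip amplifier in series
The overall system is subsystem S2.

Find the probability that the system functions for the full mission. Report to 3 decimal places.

0.517

R(neutron-flux detector) = exp(−0.00146 × 200) = 0.74677
R(signal conditioner) = exp(−0.000622 × 200) = 0.88303
R(trip breaker) = exp(−0.00120 × 200) = 0.78663
R(isolation relay) = exp(−0.00161 × 200) = 0.72470
R(trip amplifier) = exp(−0.000106 × 200) = 0.97902
Parallel (signal conditioner and trip breaker): 1 − (1 − 0.88303)(1 − 0.78663) = 0.97504
Series (neutron-flux detector, [0.97504], isolation relay, and trip amplifier): 0.74677 × 0.97504 × 0.72470 × 0.97902 = 0.517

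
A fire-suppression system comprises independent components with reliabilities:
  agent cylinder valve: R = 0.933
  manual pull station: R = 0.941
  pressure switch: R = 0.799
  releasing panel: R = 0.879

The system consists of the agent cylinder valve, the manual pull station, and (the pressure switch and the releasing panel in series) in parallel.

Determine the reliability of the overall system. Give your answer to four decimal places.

0.9988

Series (pressure switch and releasing panel): 0.799000 × 0.879000 = 0.702321
Parallel (agent cylinder valve, manual pull station, and [0.702321]): 1 − (1 − 0.933000)(1 − 0.941000)(1 − 0.702321) = 0.9988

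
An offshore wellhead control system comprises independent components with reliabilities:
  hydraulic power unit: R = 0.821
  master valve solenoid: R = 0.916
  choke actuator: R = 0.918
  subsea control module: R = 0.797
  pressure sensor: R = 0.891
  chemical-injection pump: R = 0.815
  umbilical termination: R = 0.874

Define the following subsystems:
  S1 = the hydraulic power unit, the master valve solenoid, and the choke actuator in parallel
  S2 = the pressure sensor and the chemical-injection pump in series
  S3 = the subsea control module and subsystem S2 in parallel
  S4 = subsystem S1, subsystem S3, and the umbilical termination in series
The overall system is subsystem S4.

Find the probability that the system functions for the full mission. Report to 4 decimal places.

0.8244

Parallel (hydraulic power unit, master valve solenoid, and choke actuator): 1 − (1 − 0.821000)(1 − 0.916000)(1 − 0.918000) = 0.998767
Series (pressure sensor and chemical-injection pump): 0.891000 × 0.815000 = 0.726165
Parallel (subsea control module and [0.726165]): 1 − (1 − 0.797000)(1 − 0.726165) = 0.944411
Series ([0.998767], [0.944411], and umbilical termination): 0.998767 × 0.944411 × 0.874000 = 0.8244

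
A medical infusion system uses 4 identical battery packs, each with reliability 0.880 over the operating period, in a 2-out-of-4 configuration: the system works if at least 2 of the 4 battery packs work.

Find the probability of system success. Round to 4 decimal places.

0.9937

R = Σ_{i=2}^{4} C(4,i) p^i (1−p)^{4−i} with p = 0.880
C(4,2)·0.880^2·0.120^2 = 0.066908
C(4,3)·0.880^3·0.120^1 = 0.327107
C(4,4)·0.880^4·0.120^0 = 0.599695
Sum = 0.9937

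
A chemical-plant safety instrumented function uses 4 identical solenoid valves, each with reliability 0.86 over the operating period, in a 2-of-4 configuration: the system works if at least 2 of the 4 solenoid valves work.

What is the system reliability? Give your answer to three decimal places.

0.990

R = Σ_{i=2}^{4} C(4,i) p^i (1−p)^{4−i} with p = 0.86
C(4,2)·0.86^2·0.14^2 = 0.08698
C(4,3)·0.86^3·0.14^1 = 0.35619
C(4,4)·0.86^4·0.14^0 = 0.54701
Sum = 0.990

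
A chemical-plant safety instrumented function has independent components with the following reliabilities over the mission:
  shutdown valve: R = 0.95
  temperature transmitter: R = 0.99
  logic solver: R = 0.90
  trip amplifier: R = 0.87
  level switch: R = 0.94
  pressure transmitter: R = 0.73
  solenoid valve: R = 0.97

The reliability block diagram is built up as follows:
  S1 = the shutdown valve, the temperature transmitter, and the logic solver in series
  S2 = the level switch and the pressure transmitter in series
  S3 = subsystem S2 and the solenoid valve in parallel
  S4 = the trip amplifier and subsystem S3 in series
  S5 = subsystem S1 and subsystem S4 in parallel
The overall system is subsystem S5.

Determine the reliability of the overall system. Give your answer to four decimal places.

0.9788

Series (shutdown valve, temperature transmitter, and logic solver): 0.950000 × 0.990000 × 0.900000 = 0.846450
Series (level switch and pressure transmitter): 0.940000 × 0.730000 = 0.686200
Parallel ([0.686200] and solenoid valve): 1 − (1 − 0.686200)(1 − 0.970000) = 0.990586
Series (trip amplifier and [0.990586]): 0.870000 × 0.990586 = 0.861810
Parallel ([0.846450] and [0.861810]): 1 − (1 − 0.846450)(1 − 0.861810) = 0.9788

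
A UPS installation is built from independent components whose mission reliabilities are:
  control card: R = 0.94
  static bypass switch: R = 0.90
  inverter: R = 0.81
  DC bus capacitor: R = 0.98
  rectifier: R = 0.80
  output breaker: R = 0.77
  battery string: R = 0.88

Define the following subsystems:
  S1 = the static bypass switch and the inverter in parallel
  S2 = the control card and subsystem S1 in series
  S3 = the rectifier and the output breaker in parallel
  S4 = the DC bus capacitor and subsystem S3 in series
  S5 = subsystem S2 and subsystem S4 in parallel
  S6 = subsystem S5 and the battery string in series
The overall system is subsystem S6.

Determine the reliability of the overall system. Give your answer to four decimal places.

0.8755

Parallel (static bypass switch and inverter): 1 − (1 − 0.900000)(1 − 0.810000) = 0.981000
Series (control card and [0.981000]): 0.940000 × 0.981000 = 0.922140
Parallel (rectifier and output breaker): 1 − (1 − 0.800000)(1 − 0.770000) = 0.954000
Series (DC bus capacitor and [0.954000]): 0.980000 × 0.954000 = 0.934920
Parallel ([0.922140] and [0.934920]): 1 − (1 − 0.922140)(1 − 0.934920) = 0.994933
Series ([0.994933] and battery string): 0.994933 × 0.880000 = 0.8755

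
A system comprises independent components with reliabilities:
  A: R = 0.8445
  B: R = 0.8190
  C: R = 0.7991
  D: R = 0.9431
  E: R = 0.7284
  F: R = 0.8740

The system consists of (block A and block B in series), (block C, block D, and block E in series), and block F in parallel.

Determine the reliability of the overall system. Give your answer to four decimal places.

0.9825

Series (A and B): 0.844500 × 0.819000 = 0.691646
Series (C, D, and E): 0.799100 × 0.943100 × 0.728400 = 0.548945
Parallel ([0.691646], [0.548945], and F): 1 − (1 − 0.691646)(1 − 0.548945)(1 − 0.874000) = 0.9825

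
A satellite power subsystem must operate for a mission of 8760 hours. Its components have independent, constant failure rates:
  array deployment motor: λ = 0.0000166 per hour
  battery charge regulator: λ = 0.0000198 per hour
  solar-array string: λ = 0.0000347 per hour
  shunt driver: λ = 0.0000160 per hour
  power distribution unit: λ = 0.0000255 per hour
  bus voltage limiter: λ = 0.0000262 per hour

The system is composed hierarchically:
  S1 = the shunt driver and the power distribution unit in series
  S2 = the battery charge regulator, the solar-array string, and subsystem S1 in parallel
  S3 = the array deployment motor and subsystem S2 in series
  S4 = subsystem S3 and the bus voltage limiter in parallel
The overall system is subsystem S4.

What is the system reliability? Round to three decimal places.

0.970

R(array deployment motor) = exp(−0.0000166 × 8760) = 0.86466
R(battery charge regulator) = exp(−0.0000198 × 8760) = 0.84076
R(solar-array string) = exp(−0.0000347 × 8760) = 0.73788
R(shunt driver) = exp(−0.0000160 × 8760) = 0.86922
R(power distribution unit) = exp(−0.0000255 × 8760) = 0.79981
R(bus voltage limiter) = exp(−0.0000262 × 8760) = 0.79492
Series (shunt driver and power distribution unit): 0.86922 × 0.79981 = 0.69521
Parallel (battery charge regulator, solar-array string, and [0.69521]): 1 − (1 − 0.84076)(1 − 0.73788)(1 − 0.69521) = 0.98728
Series (array deployment motor and [0.98728]): 0.86466 × 0.98728 = 0.85366
Parallel ([0.85366] and bus voltage limiter): 1 − (1 − 0.85366)(1 − 0.79492) = 0.970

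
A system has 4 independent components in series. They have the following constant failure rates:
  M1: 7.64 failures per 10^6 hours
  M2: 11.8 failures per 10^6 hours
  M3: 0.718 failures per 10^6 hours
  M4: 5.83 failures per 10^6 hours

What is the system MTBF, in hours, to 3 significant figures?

38500

Series of exponential components: λ_sys = Σ λ_i
λ_sys = 0.00000764 + 0.0000118 + 0.000000718 + 0.00000583 = 2.5988e-05 /h
MTBF = 1 / λ_sys = 38500 h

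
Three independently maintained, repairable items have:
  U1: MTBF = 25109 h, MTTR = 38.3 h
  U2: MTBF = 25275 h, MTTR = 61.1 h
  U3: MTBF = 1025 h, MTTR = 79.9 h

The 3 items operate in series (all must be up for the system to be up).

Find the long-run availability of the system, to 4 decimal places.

A(U1) = MTBF/(MTBF+MTTR) = 25109/(25109+38.3) = 0.998477
A(U2) = MTBF/(MTBF+MTTR) = 25275/(25275+61.1) = 0.997588
A(U3) = MTBF/(MTBF+MTTR) = 1025/(1025+79.9) = 0.927686
Series availability: 0.998477 × 0.997588 × 0.927686 = 0.9240

0.9240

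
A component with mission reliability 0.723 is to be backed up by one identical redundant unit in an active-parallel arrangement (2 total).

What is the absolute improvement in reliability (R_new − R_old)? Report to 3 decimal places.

0.200

R_before = 0.723
R_after = 1 − (1 − 0.723)^2 = 0.923
ΔR = 0.923 − 0.723 = 0.200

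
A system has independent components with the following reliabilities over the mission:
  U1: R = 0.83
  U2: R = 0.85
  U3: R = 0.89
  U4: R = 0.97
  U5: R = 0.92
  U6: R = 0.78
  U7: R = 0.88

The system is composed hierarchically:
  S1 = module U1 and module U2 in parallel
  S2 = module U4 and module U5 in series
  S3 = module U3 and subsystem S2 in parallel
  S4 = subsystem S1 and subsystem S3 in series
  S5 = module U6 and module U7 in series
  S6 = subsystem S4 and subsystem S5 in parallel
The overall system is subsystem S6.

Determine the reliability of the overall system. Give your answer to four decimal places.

Parallel (U1 and U2): 1 − (1 − 0.830000)(1 − 0.850000) = 0.974500
Series (U4 and U5): 0.970000 × 0.920000 = 0.892400
Parallel (U3 and [0.892400]): 1 − (1 − 0.890000)(1 − 0.892400) = 0.988164
Series ([0.974500] and [0.988164]): 0.974500 × 0.988164 = 0.962966
Series (U6 and U7): 0.780000 × 0.880000 = 0.686400
Parallel ([0.962966] and [0.686400]): 1 − (1 − 0.962966)(1 − 0.686400) = 0.9884

0.9884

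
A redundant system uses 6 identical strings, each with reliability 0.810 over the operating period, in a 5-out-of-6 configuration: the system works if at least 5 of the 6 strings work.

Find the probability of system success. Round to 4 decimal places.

R = Σ_{i=5}^{6} C(6,i) p^i (1−p)^{6−i} with p = 0.810
C(6,5)·0.810^5·0.190^1 = 0.397493
C(6,6)·0.810^6·0.190^0 = 0.282430
Sum = 0.6799

0.6799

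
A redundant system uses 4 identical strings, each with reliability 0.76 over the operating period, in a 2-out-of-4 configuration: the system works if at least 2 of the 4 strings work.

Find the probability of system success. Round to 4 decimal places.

R = Σ_{i=2}^{4} C(4,i) p^i (1−p)^{4−i} with p = 0.76
C(4,2)·0.76^2·0.24^2 = 0.199619
C(4,3)·0.76^3·0.24^1 = 0.421417
C(4,4)·0.76^4·0.24^0 = 0.333622
Sum = 0.9547

0.9547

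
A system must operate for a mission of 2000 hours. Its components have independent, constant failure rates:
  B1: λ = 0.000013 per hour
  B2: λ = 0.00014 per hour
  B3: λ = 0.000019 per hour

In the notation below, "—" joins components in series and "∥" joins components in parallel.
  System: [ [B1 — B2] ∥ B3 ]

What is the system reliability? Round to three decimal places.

0.990

R(B1) = exp(−0.000013 × 2000) = 0.97434
R(B2) = exp(−0.00014 × 2000) = 0.75578
R(B3) = exp(−0.000019 × 2000) = 0.96271
Series (B1 and B2): 0.97434 × 0.75578 = 0.73639
Parallel ([0.73639] and B3): 1 − (1 − 0.73639)(1 − 0.96271) = 0.990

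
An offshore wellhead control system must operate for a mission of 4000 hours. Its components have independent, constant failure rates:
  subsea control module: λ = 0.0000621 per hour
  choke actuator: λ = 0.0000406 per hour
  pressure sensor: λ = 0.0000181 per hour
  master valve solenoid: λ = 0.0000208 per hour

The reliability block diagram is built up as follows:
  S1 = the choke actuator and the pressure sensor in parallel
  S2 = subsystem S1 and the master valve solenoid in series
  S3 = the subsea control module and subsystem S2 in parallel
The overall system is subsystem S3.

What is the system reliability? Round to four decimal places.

0.9803

R(subsea control module) = exp(−0.0000621 × 4000) = 0.780048
R(choke actuator) = exp(−0.0000406 × 4000) = 0.850101
R(pressure sensor) = exp(−0.0000181 × 4000) = 0.930159
R(master valve solenoid) = exp(−0.0000208 × 4000) = 0.920167
Parallel (choke actuator and pressure sensor): 1 − (1 − 0.850101)(1 − 0.930159) = 0.989531
Series ([0.989531] and master valve solenoid): 0.989531 × 0.920167 = 0.910534
Parallel (subsea control module and [0.910534]): 1 − (1 − 0.780048)(1 − 0.910534) = 0.9803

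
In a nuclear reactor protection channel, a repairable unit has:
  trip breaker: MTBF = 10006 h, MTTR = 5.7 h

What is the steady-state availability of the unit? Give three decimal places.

0.999

A(trip breaker) = MTBF/(MTBF+MTTR) = 10006/(10006+5.7) = 0.999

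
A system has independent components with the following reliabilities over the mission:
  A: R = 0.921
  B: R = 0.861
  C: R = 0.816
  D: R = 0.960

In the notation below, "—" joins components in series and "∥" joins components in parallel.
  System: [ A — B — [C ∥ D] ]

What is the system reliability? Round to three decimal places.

0.787

Parallel (C and D): 1 − (1 − 0.81600)(1 − 0.96000) = 0.99264
Series (A, B, and [0.99264]): 0.92100 × 0.86100 × 0.99264 = 0.787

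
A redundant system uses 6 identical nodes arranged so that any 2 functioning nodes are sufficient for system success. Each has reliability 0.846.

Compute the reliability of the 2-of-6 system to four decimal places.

0.9995

R = Σ_{i=2}^{6} C(6,i) p^i (1−p)^{6−i} with p = 0.846
C(6,2)·0.846^2·0.154^4 = 0.006038
C(6,3)·0.846^3·0.154^3 = 0.044229
C(6,4)·0.846^4·0.154^2 = 0.182228
C(6,5)·0.846^5·0.154^1 = 0.400427
C(6,6)·0.846^6·0.154^0 = 0.366625
Sum = 0.9995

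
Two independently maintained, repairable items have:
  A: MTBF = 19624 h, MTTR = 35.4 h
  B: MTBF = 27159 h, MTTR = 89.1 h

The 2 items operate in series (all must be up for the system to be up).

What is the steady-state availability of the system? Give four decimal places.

0.9949

A(A) = MTBF/(MTBF+MTTR) = 19624/(19624+35.4) = 0.998199
A(B) = MTBF/(MTBF+MTTR) = 27159/(27159+89.1) = 0.996730
Series availability: 0.998199 × 0.996730 = 0.9949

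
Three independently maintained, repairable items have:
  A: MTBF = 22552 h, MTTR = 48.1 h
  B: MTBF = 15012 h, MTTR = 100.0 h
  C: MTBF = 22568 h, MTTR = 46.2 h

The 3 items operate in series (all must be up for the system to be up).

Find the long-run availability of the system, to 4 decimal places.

0.9892

A(A) = MTBF/(MTBF+MTTR) = 22552/(22552+48.1) = 0.997872
A(B) = MTBF/(MTBF+MTTR) = 15012/(15012+100.0) = 0.993383
A(C) = MTBF/(MTBF+MTTR) = 22568/(22568+46.2) = 0.997957
Series availability: 0.997872 × 0.993383 × 0.997957 = 0.9892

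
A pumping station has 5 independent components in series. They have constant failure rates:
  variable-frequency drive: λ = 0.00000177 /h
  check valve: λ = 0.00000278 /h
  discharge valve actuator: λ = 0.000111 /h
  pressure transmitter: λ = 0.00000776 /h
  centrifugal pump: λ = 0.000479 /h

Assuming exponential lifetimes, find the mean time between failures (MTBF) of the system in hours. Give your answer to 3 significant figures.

1660

Series of exponential components: λ_sys = Σ λ_i
λ_sys = 0.00000177 + 0.00000278 + 0.000111 + 0.00000776 + 0.000479 = 6.0231e-04 /h
MTBF = 1 / λ_sys = 1660 h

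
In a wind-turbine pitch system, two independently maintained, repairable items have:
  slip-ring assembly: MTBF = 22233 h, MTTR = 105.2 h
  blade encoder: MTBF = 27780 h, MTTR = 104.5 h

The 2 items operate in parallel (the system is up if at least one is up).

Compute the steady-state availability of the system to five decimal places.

A(slip-ring assembly) = MTBF/(MTBF+MTTR) = 22233/(22233+105.2) = 0.995291
A(blade encoder) = MTBF/(MTBF+MTTR) = 27780/(27780+104.5) = 0.996252
Parallel availability: 1 − (1 − 0.995291)(1 − 0.996252) = 0.99998

0.99998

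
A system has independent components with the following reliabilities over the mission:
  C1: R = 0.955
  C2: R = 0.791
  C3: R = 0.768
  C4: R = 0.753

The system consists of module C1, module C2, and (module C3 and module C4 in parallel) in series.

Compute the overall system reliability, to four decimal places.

0.7121

Parallel (C3 and C4): 1 − (1 − 0.768000)(1 − 0.753000) = 0.942696
Series (C1, C2, and [0.942696]): 0.955000 × 0.791000 × 0.942696 = 0.7121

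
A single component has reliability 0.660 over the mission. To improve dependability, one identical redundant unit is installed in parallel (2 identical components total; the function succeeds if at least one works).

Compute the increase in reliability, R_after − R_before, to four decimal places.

0.2244

R_before = 0.660
R_after = 1 − (1 − 0.660)^2 = 0.8844
ΔR = 0.8844 − 0.660 = 0.2244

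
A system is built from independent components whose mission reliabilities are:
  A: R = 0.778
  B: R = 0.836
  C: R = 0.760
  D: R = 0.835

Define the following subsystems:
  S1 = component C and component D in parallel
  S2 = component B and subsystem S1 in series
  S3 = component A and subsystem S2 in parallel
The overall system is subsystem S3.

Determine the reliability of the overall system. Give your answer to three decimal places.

Parallel (C and D): 1 − (1 − 0.76000)(1 − 0.83500) = 0.96040
Series (B and [0.96040]): 0.83600 × 0.96040 = 0.80289
Parallel (A and [0.80289]): 1 − (1 − 0.77800)(1 − 0.80289) = 0.956

0.956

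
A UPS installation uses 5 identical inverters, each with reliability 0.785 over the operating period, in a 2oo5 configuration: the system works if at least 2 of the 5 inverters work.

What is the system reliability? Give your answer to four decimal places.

R = Σ_{i=2}^{5} C(5,i) p^i (1−p)^{5−i} with p = 0.785
C(5,2)·0.785^2·0.215^3 = 0.061243
C(5,3)·0.785^3·0.215^2 = 0.223607
C(5,4)·0.785^4·0.215^1 = 0.408213
C(5,5)·0.785^5·0.215^0 = 0.298091
Sum = 0.9912

0.9912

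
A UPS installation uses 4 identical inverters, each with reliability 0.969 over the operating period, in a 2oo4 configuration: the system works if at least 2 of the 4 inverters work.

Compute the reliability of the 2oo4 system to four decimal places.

0.9999

R = Σ_{i=2}^{4} C(4,i) p^i (1−p)^{4−i} with p = 0.969
C(4,2)·0.969^2·0.031^2 = 0.005414
C(4,3)·0.969^3·0.031^1 = 0.112822
C(4,4)·0.969^4·0.031^0 = 0.881648
Sum = 0.9999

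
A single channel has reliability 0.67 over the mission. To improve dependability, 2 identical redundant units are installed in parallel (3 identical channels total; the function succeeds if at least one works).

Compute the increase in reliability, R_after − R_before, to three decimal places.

R_before = 0.67
R_after = 1 − (1 − 0.67)^3 = 0.964
ΔR = 0.964 − 0.67 = 0.294

0.294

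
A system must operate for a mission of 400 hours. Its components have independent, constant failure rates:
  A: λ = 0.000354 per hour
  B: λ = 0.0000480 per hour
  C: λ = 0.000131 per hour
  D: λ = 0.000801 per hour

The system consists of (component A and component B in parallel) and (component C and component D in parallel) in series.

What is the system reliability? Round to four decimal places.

R(A) = exp(−0.000354 × 400) = 0.867968
R(B) = exp(−0.0000480 × 400) = 0.980983
R(C) = exp(−0.000131 × 400) = 0.948949
R(D) = exp(−0.000801 × 400) = 0.725859
Parallel (A and B): 1 − (1 − 0.867968)(1 − 0.980983) = 0.997489
Parallel (C and D): 1 − (1 − 0.948949)(1 − 0.725859) = 0.986005
Series ([0.997489] and [0.986005]): 0.997489 × 0.986005 = 0.9835

0.9835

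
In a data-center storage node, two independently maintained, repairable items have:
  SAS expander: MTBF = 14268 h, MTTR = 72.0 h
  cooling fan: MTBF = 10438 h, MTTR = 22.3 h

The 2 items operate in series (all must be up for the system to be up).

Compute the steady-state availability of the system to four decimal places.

0.9929

A(SAS expander) = MTBF/(MTBF+MTTR) = 14268/(14268+72.0) = 0.994979
A(cooling fan) = MTBF/(MTBF+MTTR) = 10438/(10438+22.3) = 0.997868
Series availability: 0.994979 × 0.997868 = 0.9929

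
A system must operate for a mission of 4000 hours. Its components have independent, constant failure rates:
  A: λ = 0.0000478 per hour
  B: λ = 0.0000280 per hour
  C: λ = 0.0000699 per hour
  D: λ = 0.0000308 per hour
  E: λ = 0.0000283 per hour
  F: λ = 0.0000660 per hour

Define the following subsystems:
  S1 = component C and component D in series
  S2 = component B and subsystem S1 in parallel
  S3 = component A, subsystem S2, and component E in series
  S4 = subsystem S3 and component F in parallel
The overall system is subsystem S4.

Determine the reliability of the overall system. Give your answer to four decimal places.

R(A) = exp(−0.0000478 × 4000) = 0.825967
R(B) = exp(−0.0000280 × 4000) = 0.894044
R(C) = exp(−0.0000699 × 4000) = 0.756086
R(D) = exp(−0.0000308 × 4000) = 0.884087
R(E) = exp(−0.0000283 × 4000) = 0.892972
R(F) = exp(−0.0000660 × 4000) = 0.767974
Series (C and D): 0.756086 × 0.884087 = 0.668446
Parallel (B and [0.668446]): 1 − (1 − 0.894044)(1 − 0.668446) = 0.964870
Series (A, [0.964870], and E): 0.825967 × 0.964870 × 0.892972 = 0.711655
Parallel ([0.711655] and F): 1 − (1 − 0.711655)(1 − 0.767974) = 0.9331

0.9331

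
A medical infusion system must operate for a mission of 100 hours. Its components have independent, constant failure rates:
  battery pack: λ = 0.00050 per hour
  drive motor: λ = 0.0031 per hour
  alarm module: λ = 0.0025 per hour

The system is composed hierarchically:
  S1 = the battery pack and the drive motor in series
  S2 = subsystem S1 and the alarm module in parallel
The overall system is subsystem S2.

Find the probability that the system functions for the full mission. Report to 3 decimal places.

0.933

R(battery pack) = exp(−0.00050 × 100) = 0.95123
R(drive motor) = exp(−0.0031 × 100) = 0.73345
R(alarm module) = exp(−0.0025 × 100) = 0.77880
Series (battery pack and drive motor): 0.95123 × 0.73345 = 0.69768
Parallel ([0.69768] and alarm module): 1 − (1 − 0.69768)(1 − 0.77880) = 0.933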